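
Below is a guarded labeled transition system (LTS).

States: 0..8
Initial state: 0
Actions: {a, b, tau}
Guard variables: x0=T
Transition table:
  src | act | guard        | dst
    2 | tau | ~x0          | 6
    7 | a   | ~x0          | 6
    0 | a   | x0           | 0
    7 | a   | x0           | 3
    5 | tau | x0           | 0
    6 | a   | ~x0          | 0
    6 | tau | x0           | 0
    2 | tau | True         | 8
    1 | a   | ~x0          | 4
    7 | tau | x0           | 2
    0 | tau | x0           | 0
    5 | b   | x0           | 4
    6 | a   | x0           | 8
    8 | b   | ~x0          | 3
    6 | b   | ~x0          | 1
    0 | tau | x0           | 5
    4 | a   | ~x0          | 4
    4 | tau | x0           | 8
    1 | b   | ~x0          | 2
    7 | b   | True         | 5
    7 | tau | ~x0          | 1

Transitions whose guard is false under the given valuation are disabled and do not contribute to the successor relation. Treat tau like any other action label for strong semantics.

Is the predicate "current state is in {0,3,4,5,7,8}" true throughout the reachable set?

Answer: INVARIANT HOLDS

Trace:
Inv-set: {0,3,4,5,7,8}
R = {0,4,5,8}
  0: ok
  4: ok
  5: ok
  8: ok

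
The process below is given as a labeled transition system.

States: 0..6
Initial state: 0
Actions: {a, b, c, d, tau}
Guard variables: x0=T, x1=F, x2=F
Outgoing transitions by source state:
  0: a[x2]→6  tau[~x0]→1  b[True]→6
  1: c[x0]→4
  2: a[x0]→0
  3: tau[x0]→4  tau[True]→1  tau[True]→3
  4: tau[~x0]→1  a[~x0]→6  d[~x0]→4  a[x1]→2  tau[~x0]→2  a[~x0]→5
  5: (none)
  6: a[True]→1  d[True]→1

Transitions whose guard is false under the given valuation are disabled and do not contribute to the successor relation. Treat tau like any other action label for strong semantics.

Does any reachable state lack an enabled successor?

Answer: DEADLOCK at state 4

Working:
Reachable = {0,1,4,6}
  0: b→6  [1 out]
  1: c→4  [1 out]
  4: ∅  [no exit]
  6: a→1  d→1  [2 out]
witness 4: b·a·c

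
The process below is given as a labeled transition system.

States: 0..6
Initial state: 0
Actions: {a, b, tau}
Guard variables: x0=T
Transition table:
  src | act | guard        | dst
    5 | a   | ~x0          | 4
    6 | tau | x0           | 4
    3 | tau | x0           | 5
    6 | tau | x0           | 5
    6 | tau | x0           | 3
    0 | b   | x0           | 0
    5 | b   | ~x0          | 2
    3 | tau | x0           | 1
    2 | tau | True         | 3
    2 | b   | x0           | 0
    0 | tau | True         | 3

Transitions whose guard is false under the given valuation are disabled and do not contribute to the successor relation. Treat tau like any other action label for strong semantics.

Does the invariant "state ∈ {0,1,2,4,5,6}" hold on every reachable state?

Answer: INVARIANT VIOLATED at state 3

Trace:
Allowed set {0,1,2,4,5,6}
R = {0,1,3,5}
  0: safe
  1: safe
  3: VIOLATES
  5: safe
witness against invariant: tau → 3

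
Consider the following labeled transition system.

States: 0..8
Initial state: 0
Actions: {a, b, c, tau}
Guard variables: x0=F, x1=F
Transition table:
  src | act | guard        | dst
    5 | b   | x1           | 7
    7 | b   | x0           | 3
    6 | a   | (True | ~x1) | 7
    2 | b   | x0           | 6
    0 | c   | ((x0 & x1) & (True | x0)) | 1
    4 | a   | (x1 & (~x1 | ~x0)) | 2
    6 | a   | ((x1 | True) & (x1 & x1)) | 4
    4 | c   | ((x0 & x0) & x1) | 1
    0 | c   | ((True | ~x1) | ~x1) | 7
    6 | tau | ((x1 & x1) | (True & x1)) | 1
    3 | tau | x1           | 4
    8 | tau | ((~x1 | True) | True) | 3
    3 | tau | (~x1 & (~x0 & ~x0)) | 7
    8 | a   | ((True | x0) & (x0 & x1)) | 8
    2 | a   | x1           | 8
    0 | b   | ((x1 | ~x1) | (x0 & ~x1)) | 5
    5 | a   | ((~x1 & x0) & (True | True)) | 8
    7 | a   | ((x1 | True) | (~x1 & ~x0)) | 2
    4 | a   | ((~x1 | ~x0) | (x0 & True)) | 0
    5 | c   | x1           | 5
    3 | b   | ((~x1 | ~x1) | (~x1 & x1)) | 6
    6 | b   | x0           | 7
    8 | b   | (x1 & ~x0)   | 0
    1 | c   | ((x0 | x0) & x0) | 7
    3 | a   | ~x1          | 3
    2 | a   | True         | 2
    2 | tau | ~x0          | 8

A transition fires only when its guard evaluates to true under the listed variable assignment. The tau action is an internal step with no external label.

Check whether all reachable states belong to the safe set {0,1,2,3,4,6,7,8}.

Inv-set: {0,1,2,3,4,6,7,8}
Reach set: {0,2,3,5,6,7,8}
  0: safe
  2: safe
  3: safe
  5: ✗ unsafe
  6: safe
  7: safe
  8: safe
witness against invariant: b → 5

Answer: INVARIANT VIOLATED at state 5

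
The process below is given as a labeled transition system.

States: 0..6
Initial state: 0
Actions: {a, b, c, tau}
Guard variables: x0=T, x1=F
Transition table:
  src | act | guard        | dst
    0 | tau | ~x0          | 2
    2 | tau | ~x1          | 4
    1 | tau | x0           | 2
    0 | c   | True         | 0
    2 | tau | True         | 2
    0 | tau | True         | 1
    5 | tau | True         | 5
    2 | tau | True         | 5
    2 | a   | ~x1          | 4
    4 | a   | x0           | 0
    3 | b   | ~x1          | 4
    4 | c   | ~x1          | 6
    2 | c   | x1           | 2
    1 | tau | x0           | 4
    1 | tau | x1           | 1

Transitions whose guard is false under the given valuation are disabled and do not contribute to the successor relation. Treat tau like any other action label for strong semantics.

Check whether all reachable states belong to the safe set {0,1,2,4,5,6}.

Answer: INVARIANT HOLDS

Analysis:
Safe = {0,1,2,4,5,6}
R = {0,1,2,4,5,6}
  0: ✓
  1: ✓
  2: ✓
  4: ✓
  5: ✓
  6: ✓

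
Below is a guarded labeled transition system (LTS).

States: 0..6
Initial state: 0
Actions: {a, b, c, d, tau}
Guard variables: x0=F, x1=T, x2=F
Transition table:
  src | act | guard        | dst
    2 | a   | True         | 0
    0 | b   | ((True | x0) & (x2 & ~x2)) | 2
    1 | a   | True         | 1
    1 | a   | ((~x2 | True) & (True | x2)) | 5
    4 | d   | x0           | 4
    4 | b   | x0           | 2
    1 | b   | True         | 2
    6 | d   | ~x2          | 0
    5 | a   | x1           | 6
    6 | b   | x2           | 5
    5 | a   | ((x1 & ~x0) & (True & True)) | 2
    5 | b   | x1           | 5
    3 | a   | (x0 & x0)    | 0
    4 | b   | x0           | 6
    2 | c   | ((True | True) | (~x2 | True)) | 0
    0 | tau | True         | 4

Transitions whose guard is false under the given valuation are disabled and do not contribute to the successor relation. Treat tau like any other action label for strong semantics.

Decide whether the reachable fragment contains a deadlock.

Answer: DEADLOCK at state 4

Trace:
Reachable = {0,4}
  0: tau→4  [1 exit(s)]
  4: ∅  [no exit]
witness 4: tau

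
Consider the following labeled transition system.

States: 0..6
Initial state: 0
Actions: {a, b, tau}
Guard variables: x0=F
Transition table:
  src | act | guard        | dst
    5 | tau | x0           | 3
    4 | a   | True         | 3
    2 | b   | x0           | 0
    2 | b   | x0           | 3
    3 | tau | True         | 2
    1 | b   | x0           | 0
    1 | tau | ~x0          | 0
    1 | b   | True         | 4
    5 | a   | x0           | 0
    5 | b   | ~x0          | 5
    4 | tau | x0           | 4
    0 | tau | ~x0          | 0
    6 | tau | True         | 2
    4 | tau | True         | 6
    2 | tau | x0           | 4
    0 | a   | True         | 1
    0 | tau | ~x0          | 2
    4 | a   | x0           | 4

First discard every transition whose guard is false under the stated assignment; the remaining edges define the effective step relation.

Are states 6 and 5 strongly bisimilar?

Answer: NOT BISIMILAR

Analysis:
Bisimulation quotient by refinement:
  π0 = {{0,1,2,3,4,5,6}}
  π1 = {{0,4},{1},{2},{3,6},{5}}
  π2 = {{0},{1},{2},{3,6},{4},{5}}
6 equivalence class(es) (converged in 3)
6∈{3,6}, 5∈{5}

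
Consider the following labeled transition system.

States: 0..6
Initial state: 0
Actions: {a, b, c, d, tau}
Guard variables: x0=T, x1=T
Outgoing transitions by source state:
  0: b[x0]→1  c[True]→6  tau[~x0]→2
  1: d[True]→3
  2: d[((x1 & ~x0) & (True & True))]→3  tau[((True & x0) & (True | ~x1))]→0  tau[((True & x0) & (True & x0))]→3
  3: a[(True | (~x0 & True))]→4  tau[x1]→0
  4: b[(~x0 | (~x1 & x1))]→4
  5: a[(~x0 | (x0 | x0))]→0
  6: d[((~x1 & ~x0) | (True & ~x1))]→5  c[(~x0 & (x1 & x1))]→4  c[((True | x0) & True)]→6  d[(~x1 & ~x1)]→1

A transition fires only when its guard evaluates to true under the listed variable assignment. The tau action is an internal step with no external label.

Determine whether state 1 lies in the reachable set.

Answer: REACHABLE

Working:
After dropping false guards: 9 live edges.
Layer 0: {0}
Layer 1: {1,6}  cumulative {0,1,6}
Layer 2: {3}  cumulative {0,1,3,6}
Layer 3: {4}  cumulative {0,1,3,4,6}
Reach set: {0,1,3,4,6}
witness 1: b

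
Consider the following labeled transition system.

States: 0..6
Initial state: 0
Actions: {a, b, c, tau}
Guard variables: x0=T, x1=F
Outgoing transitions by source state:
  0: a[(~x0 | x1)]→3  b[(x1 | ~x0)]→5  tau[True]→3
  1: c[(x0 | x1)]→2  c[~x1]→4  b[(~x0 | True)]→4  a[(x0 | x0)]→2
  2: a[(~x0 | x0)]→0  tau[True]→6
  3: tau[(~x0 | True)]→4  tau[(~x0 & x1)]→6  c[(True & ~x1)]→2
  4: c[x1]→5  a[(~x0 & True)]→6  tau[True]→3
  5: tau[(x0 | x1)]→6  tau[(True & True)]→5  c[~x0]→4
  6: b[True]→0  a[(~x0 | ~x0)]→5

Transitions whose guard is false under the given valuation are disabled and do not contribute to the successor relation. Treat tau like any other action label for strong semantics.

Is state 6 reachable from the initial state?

Answer: REACHABLE

Working:
Guard filter leaves 13 enabled edge(s).
Layer 0: {0}
Layer 1: {3}  cumulative {0,3}
Layer 2: {2,4}  cumulative {0,2,3,4}
Layer 3: {6}  cumulative {0,2,3,4,6}
Reachable = {0,2,3,4,6}
Path to 6: tau·c·tau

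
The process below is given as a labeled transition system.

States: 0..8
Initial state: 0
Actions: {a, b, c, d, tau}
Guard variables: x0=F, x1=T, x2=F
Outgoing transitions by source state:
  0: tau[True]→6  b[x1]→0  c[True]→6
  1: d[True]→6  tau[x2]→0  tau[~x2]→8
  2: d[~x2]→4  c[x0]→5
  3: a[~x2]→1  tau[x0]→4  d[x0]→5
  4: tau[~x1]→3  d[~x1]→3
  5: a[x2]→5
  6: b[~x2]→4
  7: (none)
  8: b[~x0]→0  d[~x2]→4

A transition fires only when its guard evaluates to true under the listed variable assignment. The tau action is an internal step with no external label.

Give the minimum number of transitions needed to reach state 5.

Layered search for 5:
  L0 = {0}
  L1 = {6}
  L2 = {4}
5 never appears.

Answer: UNREACHABLE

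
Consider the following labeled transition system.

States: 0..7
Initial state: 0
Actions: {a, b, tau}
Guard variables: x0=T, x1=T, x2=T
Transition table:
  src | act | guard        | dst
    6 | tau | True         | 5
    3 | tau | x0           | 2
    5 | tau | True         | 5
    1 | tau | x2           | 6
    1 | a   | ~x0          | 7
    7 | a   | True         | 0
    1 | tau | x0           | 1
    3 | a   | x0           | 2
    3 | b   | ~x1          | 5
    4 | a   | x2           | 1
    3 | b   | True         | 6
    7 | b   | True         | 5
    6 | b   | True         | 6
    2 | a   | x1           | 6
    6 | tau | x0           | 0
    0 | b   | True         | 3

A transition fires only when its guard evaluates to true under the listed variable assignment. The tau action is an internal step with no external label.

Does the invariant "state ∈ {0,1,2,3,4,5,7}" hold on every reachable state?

Allowed set {0,1,2,3,4,5,7}
R = {0,2,3,5,6}
  0: ✓
  2: ✓
  3: ✓
  5: ✓
  6: outside
counterexample path to 6: b·b

Answer: INVARIANT VIOLATED at state 6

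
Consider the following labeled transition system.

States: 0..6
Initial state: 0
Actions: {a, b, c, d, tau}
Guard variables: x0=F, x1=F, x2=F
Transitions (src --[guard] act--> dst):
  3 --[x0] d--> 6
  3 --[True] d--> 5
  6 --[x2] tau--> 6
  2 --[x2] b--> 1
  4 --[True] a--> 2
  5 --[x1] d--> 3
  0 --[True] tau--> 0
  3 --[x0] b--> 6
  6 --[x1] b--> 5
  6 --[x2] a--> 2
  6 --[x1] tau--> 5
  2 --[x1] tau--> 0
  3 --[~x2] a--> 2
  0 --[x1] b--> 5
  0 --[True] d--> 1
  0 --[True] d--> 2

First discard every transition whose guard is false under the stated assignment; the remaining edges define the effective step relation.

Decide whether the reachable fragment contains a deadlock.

Answer: DEADLOCK at state 1

Trace:
R = {0,1,2}
  0: d→1  d→2  tau→0  [deg 3]
  1: ∅  [no exit]
  2: ∅  [no exit]
witness 1: d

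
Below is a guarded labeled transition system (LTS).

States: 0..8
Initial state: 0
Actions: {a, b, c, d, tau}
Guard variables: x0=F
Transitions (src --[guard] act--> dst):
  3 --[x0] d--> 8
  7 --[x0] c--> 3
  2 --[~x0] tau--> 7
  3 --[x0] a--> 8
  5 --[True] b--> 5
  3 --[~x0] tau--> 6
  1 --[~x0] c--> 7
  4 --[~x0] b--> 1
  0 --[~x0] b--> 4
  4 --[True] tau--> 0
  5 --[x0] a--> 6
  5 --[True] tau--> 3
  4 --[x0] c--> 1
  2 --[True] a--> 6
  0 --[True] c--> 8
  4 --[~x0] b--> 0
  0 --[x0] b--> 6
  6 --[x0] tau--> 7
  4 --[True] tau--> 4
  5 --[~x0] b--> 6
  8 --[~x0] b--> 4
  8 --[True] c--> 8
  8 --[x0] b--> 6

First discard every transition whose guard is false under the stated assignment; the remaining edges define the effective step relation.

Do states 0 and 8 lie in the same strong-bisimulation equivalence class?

Compute ~ classes (split until stable):
  P[0] = {{0,1,2,3,4,5,6,7,8}}
  P[1] = {{0,8},{1},{2},{3},{4,5},{6,7}}
  P[2] = {{0,8},{1},{2},{3},{4},{5},{6,7}}
stable after 3 split(s): 7 block(s)
class of 0: {0,8}; class of 8: {0,8}

Answer: BISIMILAR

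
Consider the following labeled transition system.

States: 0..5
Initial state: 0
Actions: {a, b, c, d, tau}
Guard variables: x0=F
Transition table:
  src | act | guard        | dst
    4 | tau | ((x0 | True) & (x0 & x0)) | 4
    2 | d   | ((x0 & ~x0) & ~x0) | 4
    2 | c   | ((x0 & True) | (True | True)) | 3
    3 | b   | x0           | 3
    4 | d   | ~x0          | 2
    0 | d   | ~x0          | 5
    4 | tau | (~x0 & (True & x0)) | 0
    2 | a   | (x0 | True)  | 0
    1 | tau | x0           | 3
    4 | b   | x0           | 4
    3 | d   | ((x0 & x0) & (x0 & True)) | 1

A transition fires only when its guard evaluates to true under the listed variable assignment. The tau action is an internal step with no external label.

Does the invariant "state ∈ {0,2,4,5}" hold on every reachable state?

Inv-set: {0,2,4,5}
R = {0,5}
  0: safe
  5: safe

Answer: INVARIANT HOLDS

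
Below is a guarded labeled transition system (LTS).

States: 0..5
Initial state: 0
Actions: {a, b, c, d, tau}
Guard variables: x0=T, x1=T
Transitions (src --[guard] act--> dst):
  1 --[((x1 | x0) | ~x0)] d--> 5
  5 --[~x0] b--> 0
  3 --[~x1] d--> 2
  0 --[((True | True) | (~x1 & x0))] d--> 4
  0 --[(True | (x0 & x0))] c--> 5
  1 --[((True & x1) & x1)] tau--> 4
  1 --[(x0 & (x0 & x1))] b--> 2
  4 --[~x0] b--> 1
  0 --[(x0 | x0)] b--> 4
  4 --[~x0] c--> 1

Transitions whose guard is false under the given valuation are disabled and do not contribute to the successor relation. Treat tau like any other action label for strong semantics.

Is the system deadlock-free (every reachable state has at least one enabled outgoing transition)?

Reachable = {0,4,5}
  0: b→4  c→5  d→4  [deg 3]
  4: ∅  [deadlock]
  5: ∅  [deadlock]
Path to 4: d

Answer: DEADLOCK at state 4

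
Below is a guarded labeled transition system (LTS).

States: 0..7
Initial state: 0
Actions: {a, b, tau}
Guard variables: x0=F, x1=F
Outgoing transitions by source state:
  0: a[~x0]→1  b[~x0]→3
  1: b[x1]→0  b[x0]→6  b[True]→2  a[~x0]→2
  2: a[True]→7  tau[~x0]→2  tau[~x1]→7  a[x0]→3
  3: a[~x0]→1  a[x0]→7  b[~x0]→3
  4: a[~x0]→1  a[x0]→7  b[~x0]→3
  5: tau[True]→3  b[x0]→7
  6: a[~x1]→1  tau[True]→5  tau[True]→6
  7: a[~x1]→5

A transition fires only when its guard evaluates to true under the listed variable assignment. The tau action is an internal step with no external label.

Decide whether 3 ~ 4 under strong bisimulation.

Compute ~ classes (split until stable):
  P[0] = {{0,1,2,3,4,5,6,7}}
  P[1] = {{0,1,3,4},{2,6},{5},{7}}
  P[2] = {{0,3,4},{1},{2},{5},{6},{7}}
6 equivalence class(es) (converged in 3)
[3]={0,3,4}  [4]={0,3,4}

Answer: BISIMILAR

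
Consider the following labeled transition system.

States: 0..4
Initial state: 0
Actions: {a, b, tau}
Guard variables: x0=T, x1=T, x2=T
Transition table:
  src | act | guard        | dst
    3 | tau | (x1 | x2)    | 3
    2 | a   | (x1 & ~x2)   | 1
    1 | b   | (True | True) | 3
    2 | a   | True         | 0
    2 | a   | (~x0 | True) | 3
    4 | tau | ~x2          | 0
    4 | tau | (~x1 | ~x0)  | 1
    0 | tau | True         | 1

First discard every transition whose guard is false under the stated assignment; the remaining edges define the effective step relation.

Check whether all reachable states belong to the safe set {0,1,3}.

Answer: INVARIANT HOLDS

Working:
Inv-set: {0,1,3}
R = {0,1,3}
  0: safe
  1: safe
  3: safe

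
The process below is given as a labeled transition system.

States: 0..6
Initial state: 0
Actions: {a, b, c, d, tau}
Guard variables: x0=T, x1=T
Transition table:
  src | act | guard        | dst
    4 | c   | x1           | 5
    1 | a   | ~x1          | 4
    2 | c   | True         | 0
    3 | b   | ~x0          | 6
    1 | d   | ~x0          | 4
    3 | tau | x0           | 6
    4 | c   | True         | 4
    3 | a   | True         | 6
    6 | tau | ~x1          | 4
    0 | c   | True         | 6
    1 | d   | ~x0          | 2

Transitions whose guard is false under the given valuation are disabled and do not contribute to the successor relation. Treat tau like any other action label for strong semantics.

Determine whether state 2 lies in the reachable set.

After dropping false guards: 6 live edges.
L0 = {0}
L1 = {6}  cumulative {0,6}
R = {0,6}

Answer: UNREACHABLE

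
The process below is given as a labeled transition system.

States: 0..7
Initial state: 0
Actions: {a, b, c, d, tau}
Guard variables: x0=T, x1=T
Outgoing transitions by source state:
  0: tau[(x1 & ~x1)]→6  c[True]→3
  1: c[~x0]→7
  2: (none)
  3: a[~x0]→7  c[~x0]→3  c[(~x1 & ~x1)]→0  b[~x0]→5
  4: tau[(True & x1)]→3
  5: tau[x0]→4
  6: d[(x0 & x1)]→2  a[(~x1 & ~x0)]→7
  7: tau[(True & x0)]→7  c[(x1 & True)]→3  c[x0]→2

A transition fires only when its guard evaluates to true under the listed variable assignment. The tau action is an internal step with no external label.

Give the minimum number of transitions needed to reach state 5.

Breadth-first toward 5:
  Layer 0: {0}
  Layer 1: {3}
5 never appears.

Answer: UNREACHABLE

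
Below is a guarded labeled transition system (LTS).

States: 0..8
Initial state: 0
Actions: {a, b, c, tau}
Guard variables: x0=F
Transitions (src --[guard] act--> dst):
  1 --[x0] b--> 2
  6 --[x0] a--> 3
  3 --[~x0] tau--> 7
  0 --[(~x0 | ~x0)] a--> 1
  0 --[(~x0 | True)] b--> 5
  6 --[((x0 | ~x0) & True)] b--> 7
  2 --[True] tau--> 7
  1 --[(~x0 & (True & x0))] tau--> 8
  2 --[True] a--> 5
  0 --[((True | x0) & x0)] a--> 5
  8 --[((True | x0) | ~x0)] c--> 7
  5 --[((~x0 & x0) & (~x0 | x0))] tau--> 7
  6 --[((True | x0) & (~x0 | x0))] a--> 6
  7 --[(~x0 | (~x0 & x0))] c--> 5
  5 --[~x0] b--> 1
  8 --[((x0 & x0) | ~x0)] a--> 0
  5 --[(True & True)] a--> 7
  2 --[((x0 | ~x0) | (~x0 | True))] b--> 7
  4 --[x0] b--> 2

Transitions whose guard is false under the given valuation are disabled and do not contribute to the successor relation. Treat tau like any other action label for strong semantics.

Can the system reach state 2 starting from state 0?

Guard filter leaves 13 enabled edge(s).
L0 = {0}
L1 = {1,5}  now seen {0,1,5}
L2 = {7}  now seen {0,1,5,7}
Reach set: {0,1,5,7}

Answer: UNREACHABLE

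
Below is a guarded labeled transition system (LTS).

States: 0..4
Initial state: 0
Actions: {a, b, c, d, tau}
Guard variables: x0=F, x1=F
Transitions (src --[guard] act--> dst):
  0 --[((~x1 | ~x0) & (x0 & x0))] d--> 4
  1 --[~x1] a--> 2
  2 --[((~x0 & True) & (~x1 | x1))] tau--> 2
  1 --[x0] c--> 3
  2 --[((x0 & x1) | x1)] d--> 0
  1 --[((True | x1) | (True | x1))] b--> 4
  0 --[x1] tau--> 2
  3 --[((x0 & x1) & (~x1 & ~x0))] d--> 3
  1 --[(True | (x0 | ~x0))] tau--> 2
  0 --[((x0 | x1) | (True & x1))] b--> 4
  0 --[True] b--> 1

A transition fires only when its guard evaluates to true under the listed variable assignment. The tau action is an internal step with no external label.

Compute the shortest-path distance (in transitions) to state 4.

Answer: 2

Analysis:
Breadth-first toward 4:
  Layer 0: {0}
  Layer 1: {1}
  Layer 2: {2,4}
depth(4)=2, e.g. b·b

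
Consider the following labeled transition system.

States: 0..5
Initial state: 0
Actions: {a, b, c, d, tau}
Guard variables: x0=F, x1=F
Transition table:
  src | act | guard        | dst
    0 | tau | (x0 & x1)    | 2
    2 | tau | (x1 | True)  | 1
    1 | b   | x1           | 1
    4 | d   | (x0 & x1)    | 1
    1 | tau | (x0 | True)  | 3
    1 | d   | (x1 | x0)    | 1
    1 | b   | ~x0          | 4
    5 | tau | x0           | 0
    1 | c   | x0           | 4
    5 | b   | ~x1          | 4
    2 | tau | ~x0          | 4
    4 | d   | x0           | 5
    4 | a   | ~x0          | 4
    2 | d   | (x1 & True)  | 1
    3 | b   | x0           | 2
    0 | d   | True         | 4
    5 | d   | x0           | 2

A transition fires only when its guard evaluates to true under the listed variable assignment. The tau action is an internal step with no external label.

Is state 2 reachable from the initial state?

Answer: UNREACHABLE

Trace:
After dropping false guards: 7 live edges.
L0 = {0}
L1 = {4}  cumulative {0,4}
Reachable = {0,4}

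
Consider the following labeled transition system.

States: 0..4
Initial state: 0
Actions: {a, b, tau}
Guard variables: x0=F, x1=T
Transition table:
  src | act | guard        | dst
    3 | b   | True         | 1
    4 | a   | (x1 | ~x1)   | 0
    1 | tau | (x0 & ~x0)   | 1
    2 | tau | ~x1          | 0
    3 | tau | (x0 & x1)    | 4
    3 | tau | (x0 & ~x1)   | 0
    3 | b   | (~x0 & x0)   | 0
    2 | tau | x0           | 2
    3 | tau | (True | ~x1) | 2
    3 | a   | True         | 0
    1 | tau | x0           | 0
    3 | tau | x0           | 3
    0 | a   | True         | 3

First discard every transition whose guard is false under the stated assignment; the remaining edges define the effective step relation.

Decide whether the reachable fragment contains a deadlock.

Reach set: {0,1,2,3}
  0: a→3  [1 out]
  1: ∅  [STUCK]
  2: ∅  [STUCK]
  3: a→0  b→1  tau→2  [3 out]
witness 1: a·b

Answer: DEADLOCK at state 1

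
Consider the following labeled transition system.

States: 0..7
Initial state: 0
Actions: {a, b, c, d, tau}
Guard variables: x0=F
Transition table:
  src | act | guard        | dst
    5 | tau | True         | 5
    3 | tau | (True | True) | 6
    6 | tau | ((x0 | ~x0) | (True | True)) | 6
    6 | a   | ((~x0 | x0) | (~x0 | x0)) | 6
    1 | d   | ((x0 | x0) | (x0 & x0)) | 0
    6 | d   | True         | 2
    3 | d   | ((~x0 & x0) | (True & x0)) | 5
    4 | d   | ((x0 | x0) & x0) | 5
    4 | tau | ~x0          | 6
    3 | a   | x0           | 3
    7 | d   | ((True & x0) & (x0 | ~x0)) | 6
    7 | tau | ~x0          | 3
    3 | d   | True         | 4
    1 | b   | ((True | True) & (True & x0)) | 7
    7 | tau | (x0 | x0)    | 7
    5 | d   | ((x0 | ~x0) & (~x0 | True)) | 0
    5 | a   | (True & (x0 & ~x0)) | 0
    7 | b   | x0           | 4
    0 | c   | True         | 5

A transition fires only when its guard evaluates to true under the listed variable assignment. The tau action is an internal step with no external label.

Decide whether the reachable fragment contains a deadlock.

Reach set: {0,5}
  0: c→5  [deg 1]
  5: d→0  tau→5  [deg 2]

Answer: DEADLOCK-FREE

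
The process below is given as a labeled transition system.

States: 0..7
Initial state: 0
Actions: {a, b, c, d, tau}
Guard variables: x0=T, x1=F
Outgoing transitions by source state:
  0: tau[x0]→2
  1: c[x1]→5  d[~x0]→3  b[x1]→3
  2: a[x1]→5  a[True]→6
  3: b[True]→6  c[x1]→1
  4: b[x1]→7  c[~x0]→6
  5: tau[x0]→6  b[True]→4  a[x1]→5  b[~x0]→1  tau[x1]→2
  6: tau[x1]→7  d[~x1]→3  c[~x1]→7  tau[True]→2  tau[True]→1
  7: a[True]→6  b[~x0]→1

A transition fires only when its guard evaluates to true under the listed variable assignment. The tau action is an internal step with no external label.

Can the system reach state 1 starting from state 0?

After dropping false guards: 10 live edges.
depth 0: {0}
depth 1: {2}  now seen {0,2}
depth 2: {6}  now seen {0,2,6}
depth 3: {1,3,7}  now seen {0,1,2,3,6,7}
R = {0,1,2,3,6,7}
Path to 1: tau·a·tau

Answer: REACHABLE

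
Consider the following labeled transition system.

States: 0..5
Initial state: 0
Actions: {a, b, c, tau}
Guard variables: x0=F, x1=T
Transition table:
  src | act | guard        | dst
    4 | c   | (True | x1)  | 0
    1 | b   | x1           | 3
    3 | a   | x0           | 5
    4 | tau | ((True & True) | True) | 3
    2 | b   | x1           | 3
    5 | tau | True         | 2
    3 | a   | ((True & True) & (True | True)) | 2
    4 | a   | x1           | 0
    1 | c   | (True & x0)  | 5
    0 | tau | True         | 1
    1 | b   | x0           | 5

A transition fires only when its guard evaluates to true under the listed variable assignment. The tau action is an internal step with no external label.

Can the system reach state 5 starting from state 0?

Answer: UNREACHABLE

Trace:
Guard filter leaves 8 enabled edge(s).
L0 = {0}
L1 = {1}  now seen {0,1}
L2 = {3}  now seen {0,1,3}
L3 = {2}  now seen {0,1,2,3}
R = {0,1,2,3}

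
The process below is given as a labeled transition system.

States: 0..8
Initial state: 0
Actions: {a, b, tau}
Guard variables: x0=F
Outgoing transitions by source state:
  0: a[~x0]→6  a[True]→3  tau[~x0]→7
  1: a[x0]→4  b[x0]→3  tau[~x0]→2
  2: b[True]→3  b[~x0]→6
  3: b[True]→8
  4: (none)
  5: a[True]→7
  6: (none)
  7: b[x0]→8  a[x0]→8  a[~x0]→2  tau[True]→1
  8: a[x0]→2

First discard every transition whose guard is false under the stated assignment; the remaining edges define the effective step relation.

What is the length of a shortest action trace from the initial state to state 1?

BFS to 1:
  Layer 0: {0}
  Layer 1: {3,6,7}
  Layer 2: {1,2,8}
1 enters at depth 2; path tau·tau

Answer: 2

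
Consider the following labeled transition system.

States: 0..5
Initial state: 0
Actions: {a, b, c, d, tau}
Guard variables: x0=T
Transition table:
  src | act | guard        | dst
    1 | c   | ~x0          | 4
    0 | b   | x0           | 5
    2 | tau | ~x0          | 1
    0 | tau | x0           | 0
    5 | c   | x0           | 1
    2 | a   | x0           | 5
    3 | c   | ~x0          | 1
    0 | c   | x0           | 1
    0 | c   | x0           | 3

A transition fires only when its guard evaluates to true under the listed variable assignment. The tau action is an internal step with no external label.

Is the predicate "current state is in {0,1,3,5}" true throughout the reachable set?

Answer: INVARIANT HOLDS

Working:
Inv-set: {0,1,3,5}
Reachable = {0,1,3,5}
  0: ✓
  1: ✓
  3: ✓
  5: ✓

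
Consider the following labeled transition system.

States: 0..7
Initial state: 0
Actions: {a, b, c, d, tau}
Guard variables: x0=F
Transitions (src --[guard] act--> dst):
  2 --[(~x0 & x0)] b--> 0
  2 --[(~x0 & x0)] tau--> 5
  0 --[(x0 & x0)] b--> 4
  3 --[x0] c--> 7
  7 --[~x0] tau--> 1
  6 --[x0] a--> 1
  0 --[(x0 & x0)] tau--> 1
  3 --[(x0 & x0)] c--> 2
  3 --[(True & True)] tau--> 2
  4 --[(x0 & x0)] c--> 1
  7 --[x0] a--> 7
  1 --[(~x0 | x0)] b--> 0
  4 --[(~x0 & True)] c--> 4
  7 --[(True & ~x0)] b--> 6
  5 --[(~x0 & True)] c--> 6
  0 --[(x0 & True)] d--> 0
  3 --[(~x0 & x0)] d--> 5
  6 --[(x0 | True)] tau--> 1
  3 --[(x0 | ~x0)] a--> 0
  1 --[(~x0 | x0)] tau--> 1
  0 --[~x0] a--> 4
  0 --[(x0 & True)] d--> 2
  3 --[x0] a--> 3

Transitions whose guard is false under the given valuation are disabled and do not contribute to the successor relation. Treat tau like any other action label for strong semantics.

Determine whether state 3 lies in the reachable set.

Answer: UNREACHABLE

Analysis:
After dropping false guards: 10 live edges.
depth 0: {0}
depth 1: {4}  total {0,4}
Reachable = {0,4}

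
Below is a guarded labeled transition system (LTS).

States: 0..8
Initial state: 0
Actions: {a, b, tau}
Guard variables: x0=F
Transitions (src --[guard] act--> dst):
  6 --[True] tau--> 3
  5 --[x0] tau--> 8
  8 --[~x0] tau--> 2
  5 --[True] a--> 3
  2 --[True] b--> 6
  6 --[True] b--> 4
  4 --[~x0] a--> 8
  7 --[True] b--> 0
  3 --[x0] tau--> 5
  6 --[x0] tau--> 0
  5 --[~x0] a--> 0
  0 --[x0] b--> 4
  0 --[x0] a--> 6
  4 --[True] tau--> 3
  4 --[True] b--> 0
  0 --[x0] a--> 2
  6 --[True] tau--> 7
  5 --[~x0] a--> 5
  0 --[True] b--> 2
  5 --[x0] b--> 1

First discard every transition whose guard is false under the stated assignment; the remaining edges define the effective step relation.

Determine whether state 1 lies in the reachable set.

Answer: UNREACHABLE

Analysis:
After dropping false guards: 13 live edges.
Layer 0: {0}
Layer 1: {2}  now seen {0,2}
Layer 2: {6}  now seen {0,2,6}
Layer 3: {3,4,7}  now seen {0,2,3,4,6,7}
Layer 4: {8}  now seen {0,2,3,4,6,7,8}
Reach set: {0,2,3,4,6,7,8}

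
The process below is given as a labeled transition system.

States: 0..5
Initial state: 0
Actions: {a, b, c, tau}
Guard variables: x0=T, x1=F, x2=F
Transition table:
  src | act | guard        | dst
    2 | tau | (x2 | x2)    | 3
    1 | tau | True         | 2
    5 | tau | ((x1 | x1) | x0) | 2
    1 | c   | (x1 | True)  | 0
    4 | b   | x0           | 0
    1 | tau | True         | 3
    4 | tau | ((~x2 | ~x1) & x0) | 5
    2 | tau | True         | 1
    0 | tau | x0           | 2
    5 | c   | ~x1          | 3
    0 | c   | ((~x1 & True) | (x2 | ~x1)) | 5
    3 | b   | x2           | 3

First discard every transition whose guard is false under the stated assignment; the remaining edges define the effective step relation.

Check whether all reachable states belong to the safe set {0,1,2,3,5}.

Allowed set {0,1,2,3,5}
Reach set: {0,1,2,3,5}
  0: ✓
  1: ✓
  2: ✓
  3: ✓
  5: ✓

Answer: INVARIANT HOLDS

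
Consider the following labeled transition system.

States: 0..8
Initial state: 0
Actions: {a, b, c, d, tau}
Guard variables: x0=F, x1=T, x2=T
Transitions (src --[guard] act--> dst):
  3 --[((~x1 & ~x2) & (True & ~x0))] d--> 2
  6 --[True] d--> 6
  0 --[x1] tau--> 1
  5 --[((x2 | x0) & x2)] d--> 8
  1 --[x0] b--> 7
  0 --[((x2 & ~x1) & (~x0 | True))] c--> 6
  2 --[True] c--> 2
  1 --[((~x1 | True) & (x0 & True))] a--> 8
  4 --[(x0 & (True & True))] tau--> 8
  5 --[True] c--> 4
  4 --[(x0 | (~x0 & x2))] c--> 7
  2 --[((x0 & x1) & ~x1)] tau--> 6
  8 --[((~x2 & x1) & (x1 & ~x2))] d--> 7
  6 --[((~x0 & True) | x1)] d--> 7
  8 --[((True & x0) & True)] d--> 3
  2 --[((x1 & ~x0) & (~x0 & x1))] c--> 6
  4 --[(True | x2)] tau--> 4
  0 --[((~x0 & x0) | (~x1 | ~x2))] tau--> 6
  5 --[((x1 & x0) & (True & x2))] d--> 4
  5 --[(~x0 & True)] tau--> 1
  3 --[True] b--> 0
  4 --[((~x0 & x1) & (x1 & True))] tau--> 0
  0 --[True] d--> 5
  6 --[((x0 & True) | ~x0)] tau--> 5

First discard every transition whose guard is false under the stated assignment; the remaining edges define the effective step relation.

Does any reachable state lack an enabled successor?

Answer: DEADLOCK at state 1

Analysis:
Reach set: {0,1,4,5,7,8}
  0: d→5  tau→1  [deg 2]
  1: ∅  [deadlock]
  4: c→7  tau→0  tau→4  [deg 3]
  5: c→4  d→8  tau→1  [deg 3]
  7: ∅  [deadlock]
  8: ∅  [deadlock]
witness 1: tau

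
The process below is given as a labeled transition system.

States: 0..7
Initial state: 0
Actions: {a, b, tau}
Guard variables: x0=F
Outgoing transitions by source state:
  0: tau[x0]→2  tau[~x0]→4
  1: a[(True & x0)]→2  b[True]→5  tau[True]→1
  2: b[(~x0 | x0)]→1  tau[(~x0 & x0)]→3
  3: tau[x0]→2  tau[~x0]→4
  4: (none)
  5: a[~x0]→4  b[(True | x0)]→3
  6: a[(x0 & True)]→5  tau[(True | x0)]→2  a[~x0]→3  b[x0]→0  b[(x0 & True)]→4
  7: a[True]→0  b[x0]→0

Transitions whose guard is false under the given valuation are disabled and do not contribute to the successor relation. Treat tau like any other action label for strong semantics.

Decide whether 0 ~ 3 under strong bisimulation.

Refine partition for ~:
  π0 = {{0,1,2,3,4,5,6,7}}
  π1 = {{0,3},{1},{2},{4},{5},{6},{7}}
stable after 2 split(s): 7 block(s)
0∈{0,3}, 3∈{0,3}

Answer: BISIMILAR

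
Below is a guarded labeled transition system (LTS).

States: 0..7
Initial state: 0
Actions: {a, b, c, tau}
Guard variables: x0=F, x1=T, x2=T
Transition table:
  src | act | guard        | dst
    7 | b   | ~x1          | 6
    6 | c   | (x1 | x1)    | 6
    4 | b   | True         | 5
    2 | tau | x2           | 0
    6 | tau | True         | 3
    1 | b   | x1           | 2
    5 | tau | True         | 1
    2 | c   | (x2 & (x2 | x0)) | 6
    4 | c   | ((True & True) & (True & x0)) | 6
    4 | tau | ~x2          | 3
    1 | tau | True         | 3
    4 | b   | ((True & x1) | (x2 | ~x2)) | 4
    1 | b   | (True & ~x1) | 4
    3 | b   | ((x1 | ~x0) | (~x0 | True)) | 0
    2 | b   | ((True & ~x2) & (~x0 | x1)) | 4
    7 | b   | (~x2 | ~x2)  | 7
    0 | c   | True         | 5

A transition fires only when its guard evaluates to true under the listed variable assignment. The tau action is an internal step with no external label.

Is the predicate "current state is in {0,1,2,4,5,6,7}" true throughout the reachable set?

Allowed set {0,1,2,4,5,6,7}
R = {0,1,2,3,5,6}
  0: safe
  1: safe
  2: safe
  3: VIOLATES
  5: safe
  6: safe
counterexample path to 3: c·tau·tau

Answer: INVARIANT VIOLATED at state 3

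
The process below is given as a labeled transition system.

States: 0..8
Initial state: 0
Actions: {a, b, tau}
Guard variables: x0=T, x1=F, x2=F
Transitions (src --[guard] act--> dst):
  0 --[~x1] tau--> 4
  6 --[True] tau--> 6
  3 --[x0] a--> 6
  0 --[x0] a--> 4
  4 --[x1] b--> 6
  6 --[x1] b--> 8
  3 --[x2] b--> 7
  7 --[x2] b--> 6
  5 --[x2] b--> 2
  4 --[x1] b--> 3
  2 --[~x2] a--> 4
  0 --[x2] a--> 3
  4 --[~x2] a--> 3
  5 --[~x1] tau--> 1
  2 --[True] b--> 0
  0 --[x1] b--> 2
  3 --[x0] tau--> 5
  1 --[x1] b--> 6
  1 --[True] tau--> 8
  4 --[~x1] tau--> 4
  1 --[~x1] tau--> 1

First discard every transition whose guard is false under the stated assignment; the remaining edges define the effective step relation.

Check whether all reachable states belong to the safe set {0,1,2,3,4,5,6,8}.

Answer: INVARIANT HOLDS

Working:
Inv-set: {0,1,2,3,4,5,6,8}
Reachable = {0,1,3,4,5,6,8}
  0: ok
  1: ok
  3: ok
  4: ok
  5: ok
  6: ok
  8: ok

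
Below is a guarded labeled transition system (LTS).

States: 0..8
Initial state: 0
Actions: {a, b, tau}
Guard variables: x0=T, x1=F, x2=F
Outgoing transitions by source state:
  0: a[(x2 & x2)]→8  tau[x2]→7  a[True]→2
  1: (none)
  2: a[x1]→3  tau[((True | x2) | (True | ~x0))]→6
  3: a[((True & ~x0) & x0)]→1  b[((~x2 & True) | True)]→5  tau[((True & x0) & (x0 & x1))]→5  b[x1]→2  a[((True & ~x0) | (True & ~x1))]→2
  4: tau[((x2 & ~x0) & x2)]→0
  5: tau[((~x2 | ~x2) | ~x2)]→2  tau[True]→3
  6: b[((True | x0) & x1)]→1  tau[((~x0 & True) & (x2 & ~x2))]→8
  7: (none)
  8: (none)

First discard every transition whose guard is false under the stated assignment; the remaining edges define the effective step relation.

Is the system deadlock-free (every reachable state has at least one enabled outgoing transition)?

Reach set: {0,2,6}
  0: a→2  [1 out]
  2: tau→6  [1 out]
  6: ∅  [deadlock]
trace reaching 6: a·tau

Answer: DEADLOCK at state 6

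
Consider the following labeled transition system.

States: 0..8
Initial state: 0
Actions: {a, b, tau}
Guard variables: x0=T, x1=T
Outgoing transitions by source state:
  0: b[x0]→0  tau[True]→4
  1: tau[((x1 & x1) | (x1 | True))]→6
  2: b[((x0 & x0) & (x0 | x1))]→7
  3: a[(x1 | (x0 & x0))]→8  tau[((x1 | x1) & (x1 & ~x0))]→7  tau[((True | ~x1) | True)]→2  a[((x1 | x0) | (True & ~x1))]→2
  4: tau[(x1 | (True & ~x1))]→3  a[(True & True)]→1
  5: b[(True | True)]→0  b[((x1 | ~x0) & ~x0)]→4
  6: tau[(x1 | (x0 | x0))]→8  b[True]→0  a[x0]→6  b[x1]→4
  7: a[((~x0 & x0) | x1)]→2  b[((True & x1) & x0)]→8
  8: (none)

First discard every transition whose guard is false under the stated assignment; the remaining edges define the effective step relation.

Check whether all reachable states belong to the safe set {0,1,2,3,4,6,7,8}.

Inv-set: {0,1,2,3,4,6,7,8}
R = {0,1,2,3,4,6,7,8}
  0: ok
  1: ok
  2: ok
  3: ok
  4: ok
  6: ok
  7: ok
  8: ok

Answer: INVARIANT HOLDS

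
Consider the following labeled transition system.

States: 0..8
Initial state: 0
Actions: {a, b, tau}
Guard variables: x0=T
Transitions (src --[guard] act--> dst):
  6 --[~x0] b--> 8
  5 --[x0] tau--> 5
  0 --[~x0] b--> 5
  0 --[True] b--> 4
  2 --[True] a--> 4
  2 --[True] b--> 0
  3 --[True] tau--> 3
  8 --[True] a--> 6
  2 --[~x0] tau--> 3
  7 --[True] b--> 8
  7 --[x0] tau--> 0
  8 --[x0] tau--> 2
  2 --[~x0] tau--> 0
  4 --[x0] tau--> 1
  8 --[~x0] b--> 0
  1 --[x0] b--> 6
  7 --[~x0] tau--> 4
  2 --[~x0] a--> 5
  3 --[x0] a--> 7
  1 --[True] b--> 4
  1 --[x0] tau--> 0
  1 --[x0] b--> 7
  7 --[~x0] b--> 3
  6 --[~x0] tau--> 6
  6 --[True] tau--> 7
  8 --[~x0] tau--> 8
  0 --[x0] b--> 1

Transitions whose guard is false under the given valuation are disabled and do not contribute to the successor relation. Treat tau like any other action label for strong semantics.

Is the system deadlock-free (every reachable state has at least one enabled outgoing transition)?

Answer: DEADLOCK-FREE

Working:
R = {0,1,2,4,6,7,8}
  0: b→1  b→4  [2 exit(s)]
  1: b→4  b→6  b→7  tau→0  [4 exit(s)]
  2: a→4  b→0  [2 exit(s)]
  4: tau→1  [1 exit(s)]
  6: tau→7  [1 exit(s)]
  7: b→8  tau→0  [2 exit(s)]
  8: a→6  tau→2  [2 exit(s)]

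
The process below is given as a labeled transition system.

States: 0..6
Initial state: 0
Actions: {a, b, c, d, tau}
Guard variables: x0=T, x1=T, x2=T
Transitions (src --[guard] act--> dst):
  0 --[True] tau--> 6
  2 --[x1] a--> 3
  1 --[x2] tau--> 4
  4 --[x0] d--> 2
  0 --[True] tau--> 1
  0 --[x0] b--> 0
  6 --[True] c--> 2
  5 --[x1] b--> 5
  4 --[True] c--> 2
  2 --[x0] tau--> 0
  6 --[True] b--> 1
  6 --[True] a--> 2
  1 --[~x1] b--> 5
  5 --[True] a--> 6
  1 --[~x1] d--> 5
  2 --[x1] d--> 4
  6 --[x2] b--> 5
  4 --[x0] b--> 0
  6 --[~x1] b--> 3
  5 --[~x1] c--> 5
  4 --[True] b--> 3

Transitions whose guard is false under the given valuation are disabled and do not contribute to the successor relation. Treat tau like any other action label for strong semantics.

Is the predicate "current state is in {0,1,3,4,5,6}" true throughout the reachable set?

Answer: INVARIANT VIOLATED at state 2

Trace:
Safe = {0,1,3,4,5,6}
Reachable = {0,1,2,3,4,5,6}
  0: ✓
  1: ✓
  2: VIOLATES
  3: ✓
  4: ✓
  5: ✓
  6: ✓
witness against invariant: tau·c → 2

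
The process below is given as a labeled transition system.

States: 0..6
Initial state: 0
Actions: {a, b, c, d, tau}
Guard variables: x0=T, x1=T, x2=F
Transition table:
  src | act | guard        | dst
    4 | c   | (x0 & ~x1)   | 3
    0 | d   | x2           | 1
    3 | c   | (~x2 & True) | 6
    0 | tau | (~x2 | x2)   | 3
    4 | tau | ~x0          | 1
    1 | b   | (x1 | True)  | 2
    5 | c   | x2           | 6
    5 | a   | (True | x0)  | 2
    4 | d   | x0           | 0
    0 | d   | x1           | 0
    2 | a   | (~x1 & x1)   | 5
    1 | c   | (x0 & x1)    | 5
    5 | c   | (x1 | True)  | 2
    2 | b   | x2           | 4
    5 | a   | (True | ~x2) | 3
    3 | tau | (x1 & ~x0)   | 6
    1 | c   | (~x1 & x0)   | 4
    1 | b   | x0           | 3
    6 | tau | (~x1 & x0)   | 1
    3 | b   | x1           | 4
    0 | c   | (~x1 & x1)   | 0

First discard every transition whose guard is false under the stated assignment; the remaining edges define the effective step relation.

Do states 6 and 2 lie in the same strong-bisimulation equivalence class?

Answer: BISIMILAR

Working:
Compute ~ classes (split until stable):
  round 0: {{0,1,2,3,4,5,6}}
  round 1: {{0},{1,3},{2,6},{4},{5}}
  round 2: {{0},{1},{2,6},{3},{4},{5}}
Fixed point at round 3; 6 class(es).
class of 6: {2,6}; class of 2: {2,6}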